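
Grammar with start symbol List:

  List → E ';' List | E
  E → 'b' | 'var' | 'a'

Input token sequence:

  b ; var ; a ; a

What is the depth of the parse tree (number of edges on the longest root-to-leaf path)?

[List [E b] ; [List [E var] ; [List [E a] ; [List [E a]]]]]

5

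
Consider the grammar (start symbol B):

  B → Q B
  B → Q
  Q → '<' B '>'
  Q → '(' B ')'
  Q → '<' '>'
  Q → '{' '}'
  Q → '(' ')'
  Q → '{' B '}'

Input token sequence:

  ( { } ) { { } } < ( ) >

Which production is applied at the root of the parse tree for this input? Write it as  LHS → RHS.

[B [Q ( [B [Q { }]] )] [B [Q { [B [Q { }]] }] [B [Q < [B [Q ( )]] >]]]]

B → Q B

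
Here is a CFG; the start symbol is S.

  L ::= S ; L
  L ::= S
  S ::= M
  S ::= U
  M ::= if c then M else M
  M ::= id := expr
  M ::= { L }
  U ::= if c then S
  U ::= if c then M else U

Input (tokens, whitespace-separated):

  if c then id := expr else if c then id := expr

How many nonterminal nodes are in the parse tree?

6

[S [U if c then [M id := expr] else [U if c then [S [M id := expr]]]]]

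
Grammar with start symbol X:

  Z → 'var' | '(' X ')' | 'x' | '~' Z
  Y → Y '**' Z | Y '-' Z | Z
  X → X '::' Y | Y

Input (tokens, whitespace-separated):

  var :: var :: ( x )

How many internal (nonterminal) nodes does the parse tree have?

12

[X [X [X [Y [Z var]]] :: [Y [Z var]]] :: [Y [Z ( [X [Y [Z x]]] )]]]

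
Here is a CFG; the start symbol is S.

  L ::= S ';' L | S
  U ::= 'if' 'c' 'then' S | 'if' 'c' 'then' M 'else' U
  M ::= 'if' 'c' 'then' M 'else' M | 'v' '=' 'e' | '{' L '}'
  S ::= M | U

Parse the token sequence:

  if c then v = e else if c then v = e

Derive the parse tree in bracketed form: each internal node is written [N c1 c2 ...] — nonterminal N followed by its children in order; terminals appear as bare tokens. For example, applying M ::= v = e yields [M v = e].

[S [U if c then [M v = e] else [U if c then [S [M v = e]]]]]

S
U
if c then M else U
if c then v = e else U
if c then v = e else if c then S
if c then v = e else if c then M
if c then v = e else if c then v = e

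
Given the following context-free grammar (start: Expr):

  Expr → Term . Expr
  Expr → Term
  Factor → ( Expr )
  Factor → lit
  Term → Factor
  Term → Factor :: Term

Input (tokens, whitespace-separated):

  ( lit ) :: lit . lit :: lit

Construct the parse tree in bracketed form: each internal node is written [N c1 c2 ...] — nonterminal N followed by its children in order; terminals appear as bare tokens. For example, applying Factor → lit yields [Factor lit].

[Expr [Term [Factor ( [Expr [Term [Factor lit]]] )] :: [Term [Factor lit]]] . [Expr [Term [Factor lit] :: [Term [Factor lit]]]]]

Expr
Term . Expr
Factor :: Term . Expr
( Expr ) :: Term . Expr
( Term ) :: Term . Expr
( Factor ) :: Term . Expr
( lit ) :: Term . Expr
( lit ) :: Factor . Expr
( lit ) :: lit . Expr
( lit ) :: lit . Term
( lit ) :: lit . Factor :: Term
( lit ) :: lit . lit :: Term
( lit ) :: lit . lit :: Factor
( lit ) :: lit . lit :: lit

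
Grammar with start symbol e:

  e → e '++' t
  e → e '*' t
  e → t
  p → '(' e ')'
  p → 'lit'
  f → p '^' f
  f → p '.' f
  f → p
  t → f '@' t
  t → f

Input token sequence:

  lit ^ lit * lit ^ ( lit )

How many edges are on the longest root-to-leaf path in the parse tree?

9

[e [e [t [f [p lit] ^ [f [p lit]]]]] * [t [f [p lit] ^ [f [p ( [e [t [f [p lit]]]] )]]]]]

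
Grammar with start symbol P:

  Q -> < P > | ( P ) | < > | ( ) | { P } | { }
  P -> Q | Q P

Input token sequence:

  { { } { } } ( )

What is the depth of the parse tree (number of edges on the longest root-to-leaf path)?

[P [Q { [P [Q { }] [P [Q { }]]] }] [P [Q ( )]]]

5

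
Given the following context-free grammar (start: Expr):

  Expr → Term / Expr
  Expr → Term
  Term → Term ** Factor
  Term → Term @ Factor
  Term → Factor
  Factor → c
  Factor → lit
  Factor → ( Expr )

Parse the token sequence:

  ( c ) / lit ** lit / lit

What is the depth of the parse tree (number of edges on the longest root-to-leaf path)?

[Expr [Term [Factor ( [Expr [Term [Factor c]]] )]] / [Expr [Term [Term [Factor lit]] ** [Factor lit]] / [Expr [Term [Factor lit]]]]]

6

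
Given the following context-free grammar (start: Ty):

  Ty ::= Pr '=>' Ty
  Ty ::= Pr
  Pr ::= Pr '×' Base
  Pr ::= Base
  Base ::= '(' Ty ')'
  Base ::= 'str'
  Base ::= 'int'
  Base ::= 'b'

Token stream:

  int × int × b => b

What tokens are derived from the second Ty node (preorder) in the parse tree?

[Ty [Pr [Pr [Pr [Base int]] × [Base int]] × [Base b]] => [Ty [Pr [Base b]]]]

b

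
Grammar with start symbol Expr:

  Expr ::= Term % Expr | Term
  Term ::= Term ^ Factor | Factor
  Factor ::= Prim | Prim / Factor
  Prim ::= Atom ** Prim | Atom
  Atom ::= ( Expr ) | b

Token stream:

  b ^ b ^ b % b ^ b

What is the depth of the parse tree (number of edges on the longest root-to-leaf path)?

[Expr [Term [Term [Term [Factor [Prim [Atom b]]]] ^ [Factor [Prim [Atom b]]]] ^ [Factor [Prim [Atom b]]]] % [Expr [Term [Term [Factor [Prim [Atom b]]]] ^ [Factor [Prim [Atom b]]]]]]

7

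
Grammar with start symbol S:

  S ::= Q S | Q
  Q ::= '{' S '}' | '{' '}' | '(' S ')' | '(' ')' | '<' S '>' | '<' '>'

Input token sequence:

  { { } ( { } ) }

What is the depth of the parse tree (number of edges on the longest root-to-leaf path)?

7

[S [Q { [S [Q { }] [S [Q ( [S [Q { }]] )]]] }]]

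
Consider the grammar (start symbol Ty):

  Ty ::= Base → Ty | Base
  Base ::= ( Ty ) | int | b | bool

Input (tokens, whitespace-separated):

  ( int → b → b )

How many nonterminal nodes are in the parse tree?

8

[Ty [Base ( [Ty [Base int] → [Ty [Base b] → [Ty [Base b]]]] )]]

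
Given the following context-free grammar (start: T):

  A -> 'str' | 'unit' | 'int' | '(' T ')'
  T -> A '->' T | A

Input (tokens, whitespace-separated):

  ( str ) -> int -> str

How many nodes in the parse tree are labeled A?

[T [A ( [T [A str]] )] -> [T [A int] -> [T [A str]]]]

4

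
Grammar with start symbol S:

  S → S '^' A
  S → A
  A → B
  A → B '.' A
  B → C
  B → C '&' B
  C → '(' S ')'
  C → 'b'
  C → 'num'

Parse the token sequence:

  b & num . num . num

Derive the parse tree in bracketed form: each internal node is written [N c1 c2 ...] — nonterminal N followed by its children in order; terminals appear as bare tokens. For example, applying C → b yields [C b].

S
A
B . A
C & B . A
b & B . A
b & C . A
b & num . A
b & num . B . A
b & num . C . A
b & num . num . A
b & num . num . B
b & num . num . C
b & num . num . num

[S [A [B [C b] & [B [C num]]] . [A [B [C num]] . [A [B [C num]]]]]]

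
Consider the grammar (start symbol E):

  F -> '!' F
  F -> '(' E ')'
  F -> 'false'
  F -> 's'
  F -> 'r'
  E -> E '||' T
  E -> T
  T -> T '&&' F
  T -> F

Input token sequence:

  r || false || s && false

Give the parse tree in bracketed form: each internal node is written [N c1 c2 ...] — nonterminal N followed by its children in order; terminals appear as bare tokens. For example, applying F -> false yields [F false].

[E [E [E [T [F r]]] || [T [F false]]] || [T [T [F s]] && [F false]]]

E
E || T
E || T || T
T || T || T
F || T || T
r || T || T
r || F || T
r || false || T
r || false || T && F
r || false || F && F
r || false || s && F
r || false || s && false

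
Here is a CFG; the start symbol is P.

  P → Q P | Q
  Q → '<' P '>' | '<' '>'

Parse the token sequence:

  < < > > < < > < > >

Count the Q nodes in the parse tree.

5

[P [Q < [P [Q < >]] >] [P [Q < [P [Q < >] [P [Q < >]]] >]]]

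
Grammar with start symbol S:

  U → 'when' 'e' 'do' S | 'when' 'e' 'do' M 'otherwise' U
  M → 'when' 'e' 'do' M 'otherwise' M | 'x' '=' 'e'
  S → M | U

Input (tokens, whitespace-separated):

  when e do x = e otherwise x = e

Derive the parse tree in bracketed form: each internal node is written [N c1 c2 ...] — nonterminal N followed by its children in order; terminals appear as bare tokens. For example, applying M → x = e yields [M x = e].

[S [M when e do [M x = e] otherwise [M x = e]]]

S
M
when e do M otherwise M
when e do x = e otherwise M
when e do x = e otherwise x = e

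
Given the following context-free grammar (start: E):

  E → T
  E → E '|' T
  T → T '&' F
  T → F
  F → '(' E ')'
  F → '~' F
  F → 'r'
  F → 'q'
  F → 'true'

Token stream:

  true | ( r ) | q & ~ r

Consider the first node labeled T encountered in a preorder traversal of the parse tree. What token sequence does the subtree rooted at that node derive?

[E [E [E [T [F true]]] | [T [F ( [E [T [F r]]] )]]] | [T [T [F q]] & [F ~ [F r]]]]

true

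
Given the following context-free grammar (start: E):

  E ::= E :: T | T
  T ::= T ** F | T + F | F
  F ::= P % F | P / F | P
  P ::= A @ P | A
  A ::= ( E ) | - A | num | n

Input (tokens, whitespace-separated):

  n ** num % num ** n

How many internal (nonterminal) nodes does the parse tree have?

16

[E [T [T [T [F [P [A n]]]] ** [F [P [A num]] % [F [P [A num]]]]] ** [F [P [A n]]]]]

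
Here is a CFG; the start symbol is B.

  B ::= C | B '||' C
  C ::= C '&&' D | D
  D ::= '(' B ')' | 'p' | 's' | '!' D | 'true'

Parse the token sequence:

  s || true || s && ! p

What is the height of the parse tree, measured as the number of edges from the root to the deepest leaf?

5

[B [B [B [C [D s]]] || [C [D true]]] || [C [C [D s]] && [D ! [D p]]]]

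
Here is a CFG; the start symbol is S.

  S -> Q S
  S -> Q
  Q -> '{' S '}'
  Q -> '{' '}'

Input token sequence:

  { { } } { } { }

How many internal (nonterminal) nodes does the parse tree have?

8

[S [Q { [S [Q { }]] }] [S [Q { }] [S [Q { }]]]]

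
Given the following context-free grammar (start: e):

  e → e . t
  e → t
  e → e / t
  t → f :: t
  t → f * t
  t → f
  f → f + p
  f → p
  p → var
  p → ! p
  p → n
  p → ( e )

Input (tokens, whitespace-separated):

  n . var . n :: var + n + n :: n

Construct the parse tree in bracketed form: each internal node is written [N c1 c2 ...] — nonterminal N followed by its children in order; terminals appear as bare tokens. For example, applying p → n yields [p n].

[e [e [e [t [f [p n]]]] . [t [f [p var]]]] . [t [f [p n]] :: [t [f [f [f [p var]] + [p n]] + [p n]] :: [t [f [p n]]]]]]

e
e . t
e . t . t
t . t . t
f . t . t
p . t . t
n . t . t
n . f . t
n . p . t
n . var . t
n . var . f :: t
n . var . p :: t
n . var . n :: t
n . var . n :: f :: t
n . var . n :: f + p :: t
n . var . n :: f + p + p :: t
n . var . n :: p + p + p :: t
n . var . n :: var + p + p :: t
n . var . n :: var + n + p :: t
n . var . n :: var + n + n :: t
n . var . n :: var + n + n :: f
n . var . n :: var + n + n :: p
n . var . n :: var + n + n :: n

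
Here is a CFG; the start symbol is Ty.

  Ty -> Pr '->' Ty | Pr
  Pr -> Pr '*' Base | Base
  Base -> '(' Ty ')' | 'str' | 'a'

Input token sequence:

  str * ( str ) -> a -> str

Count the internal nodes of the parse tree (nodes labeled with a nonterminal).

[Ty [Pr [Pr [Base str]] * [Base ( [Ty [Pr [Base str]]] )]] -> [Ty [Pr [Base a]] -> [Ty [Pr [Base str]]]]]

14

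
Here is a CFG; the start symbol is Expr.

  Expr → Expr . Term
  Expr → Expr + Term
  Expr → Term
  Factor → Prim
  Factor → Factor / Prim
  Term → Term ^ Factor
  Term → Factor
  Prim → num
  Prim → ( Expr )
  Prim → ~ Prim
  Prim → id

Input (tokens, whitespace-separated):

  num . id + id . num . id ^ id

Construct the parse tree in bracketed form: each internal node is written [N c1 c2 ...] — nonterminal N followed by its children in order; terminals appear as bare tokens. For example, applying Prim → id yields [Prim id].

Expr
Expr . Term
Expr . Term . Term
Expr + Term . Term . Term
Expr . Term + Term . Term . Term
Term . Term + Term . Term . Term
Factor . Term + Term . Term . Term
Prim . Term + Term . Term . Term
num . Term + Term . Term . Term
num . Factor + Term . Term . Term
num . Prim + Term . Term . Term
num . id + Term . Term . Term
num . id + Factor . Term . Term
num . id + Prim . Term . Term
num . id + id . Term . Term
num . id + id . Factor . Term
num . id + id . Prim . Term
num . id + id . num . Term
num . id + id . num . Term ^ Factor
num . id + id . num . Factor ^ Factor
num . id + id . num . Prim ^ Factor
num . id + id . num . id ^ Factor
num . id + id . num . id ^ Prim
num . id + id . num . id ^ id

[Expr [Expr [Expr [Expr [Expr [Term [Factor [Prim num]]]] . [Term [Factor [Prim id]]]] + [Term [Factor [Prim id]]]] . [Term [Factor [Prim num]]]] . [Term [Term [Factor [Prim id]]] ^ [Factor [Prim id]]]]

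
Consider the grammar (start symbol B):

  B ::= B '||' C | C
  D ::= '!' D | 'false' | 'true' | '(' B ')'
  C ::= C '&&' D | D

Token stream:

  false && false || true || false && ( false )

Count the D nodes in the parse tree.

6

[B [B [B [C [C [D false]] && [D false]]] || [C [D true]]] || [C [C [D false]] && [D ( [B [C [D false]]] )]]]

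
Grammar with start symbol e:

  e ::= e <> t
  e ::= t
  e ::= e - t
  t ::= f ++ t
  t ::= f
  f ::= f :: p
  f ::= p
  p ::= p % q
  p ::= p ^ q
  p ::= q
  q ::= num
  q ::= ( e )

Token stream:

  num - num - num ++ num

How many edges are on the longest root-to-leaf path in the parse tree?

[e [e [e [t [f [p [q num]]]]] - [t [f [p [q num]]]]] - [t [f [p [q num]]] ++ [t [f [p [q num]]]]]]

7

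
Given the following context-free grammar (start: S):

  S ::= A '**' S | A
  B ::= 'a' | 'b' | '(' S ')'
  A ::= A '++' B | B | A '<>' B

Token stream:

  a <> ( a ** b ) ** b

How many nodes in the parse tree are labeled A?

[S [A [A [B a]] <> [B ( [S [A [B a]] ** [S [A [B b]]]] )]] ** [S [A [B b]]]]

5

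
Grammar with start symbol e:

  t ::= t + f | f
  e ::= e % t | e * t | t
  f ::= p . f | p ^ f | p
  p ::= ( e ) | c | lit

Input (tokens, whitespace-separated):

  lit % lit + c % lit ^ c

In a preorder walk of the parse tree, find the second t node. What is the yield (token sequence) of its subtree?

lit + c

[e [e [e [t [f [p lit]]]] % [t [t [f [p lit]]] + [f [p c]]]] % [t [f [p lit] ^ [f [p c]]]]]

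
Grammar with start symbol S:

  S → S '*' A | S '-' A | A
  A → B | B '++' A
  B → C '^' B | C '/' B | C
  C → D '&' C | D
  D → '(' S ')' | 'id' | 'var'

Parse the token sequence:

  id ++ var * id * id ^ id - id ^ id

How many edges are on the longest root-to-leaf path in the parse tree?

9

[S [S [S [S [A [B [C [D id]]] ++ [A [B [C [D var]]]]]] * [A [B [C [D id]]]]] * [A [B [C [D id]] ^ [B [C [D id]]]]]] - [A [B [C [D id]] ^ [B [C [D id]]]]]]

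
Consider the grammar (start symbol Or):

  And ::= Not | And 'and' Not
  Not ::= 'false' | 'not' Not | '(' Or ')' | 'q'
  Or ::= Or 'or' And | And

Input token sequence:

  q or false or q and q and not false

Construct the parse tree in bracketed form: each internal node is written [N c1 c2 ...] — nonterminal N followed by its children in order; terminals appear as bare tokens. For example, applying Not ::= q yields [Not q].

[Or [Or [Or [And [Not q]]] or [And [Not false]]] or [And [And [And [Not q]] and [Not q]] and [Not not [Not false]]]]

Or
Or or And
Or or And or And
And or And or And
Not or And or And
q or And or And
q or Not or And
q or false or And
q or false or And and Not
q or false or And and Not and Not
q or false or Not and Not and Not
q or false or q and Not and Not
q or false or q and q and Not
q or false or q and q and not Not
q or false or q and q and not false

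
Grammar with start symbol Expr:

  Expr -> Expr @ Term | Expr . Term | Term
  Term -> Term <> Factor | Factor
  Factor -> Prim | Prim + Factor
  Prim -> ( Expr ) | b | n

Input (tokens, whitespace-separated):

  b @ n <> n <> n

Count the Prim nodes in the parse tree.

4

[Expr [Expr [Term [Factor [Prim b]]]] @ [Term [Term [Term [Factor [Prim n]]] <> [Factor [Prim n]]] <> [Factor [Prim n]]]]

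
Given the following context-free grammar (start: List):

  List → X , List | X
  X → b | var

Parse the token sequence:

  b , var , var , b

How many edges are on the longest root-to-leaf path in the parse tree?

5

[List [X b] , [List [X var] , [List [X var] , [List [X b]]]]]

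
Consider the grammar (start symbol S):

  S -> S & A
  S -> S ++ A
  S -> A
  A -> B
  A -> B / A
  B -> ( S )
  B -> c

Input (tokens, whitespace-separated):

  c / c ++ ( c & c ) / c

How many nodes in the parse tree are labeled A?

[S [S [A [B c] / [A [B c]]]] ++ [A [B ( [S [S [A [B c]]] & [A [B c]]] )] / [A [B c]]]]

6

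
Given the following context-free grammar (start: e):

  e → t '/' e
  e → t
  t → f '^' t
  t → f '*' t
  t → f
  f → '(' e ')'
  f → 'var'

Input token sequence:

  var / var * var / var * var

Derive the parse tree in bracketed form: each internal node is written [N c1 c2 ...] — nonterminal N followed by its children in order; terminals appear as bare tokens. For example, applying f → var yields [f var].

[e [t [f var]] / [e [t [f var] * [t [f var]]] / [e [t [f var] * [t [f var]]]]]]

e
t / e
f / e
var / e
var / t / e
var / f * t / e
var / var * t / e
var / var * f / e
var / var * var / e
var / var * var / t
var / var * var / f * t
var / var * var / var * t
var / var * var / var * f
var / var * var / var * var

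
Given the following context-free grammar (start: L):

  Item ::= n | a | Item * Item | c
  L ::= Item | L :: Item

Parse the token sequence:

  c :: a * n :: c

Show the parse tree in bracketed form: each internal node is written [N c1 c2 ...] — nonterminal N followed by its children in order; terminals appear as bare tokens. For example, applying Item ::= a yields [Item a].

L
L :: Item
L :: Item :: Item
Item :: Item :: Item
c :: Item :: Item
c :: Item * Item :: Item
c :: a * Item :: Item
c :: a * n :: Item
c :: a * n :: c

[L [L [L [Item c]] :: [Item [Item a] * [Item n]]] :: [Item c]]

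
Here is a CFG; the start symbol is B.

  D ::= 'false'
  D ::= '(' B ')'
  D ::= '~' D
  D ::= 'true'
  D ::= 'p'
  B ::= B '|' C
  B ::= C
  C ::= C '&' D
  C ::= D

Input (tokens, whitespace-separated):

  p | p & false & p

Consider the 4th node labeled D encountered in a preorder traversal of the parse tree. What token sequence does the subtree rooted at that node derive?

p

[B [B [C [D p]]] | [C [C [C [D p]] & [D false]] & [D p]]]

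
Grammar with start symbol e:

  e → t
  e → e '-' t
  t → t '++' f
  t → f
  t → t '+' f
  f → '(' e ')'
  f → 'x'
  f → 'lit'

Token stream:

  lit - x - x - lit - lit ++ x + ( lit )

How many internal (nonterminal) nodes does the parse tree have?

22

[e [e [e [e [e [t [f lit]]] - [t [f x]]] - [t [f x]]] - [t [f lit]]] - [t [t [t [f lit]] ++ [f x]] + [f ( [e [t [f lit]]] )]]]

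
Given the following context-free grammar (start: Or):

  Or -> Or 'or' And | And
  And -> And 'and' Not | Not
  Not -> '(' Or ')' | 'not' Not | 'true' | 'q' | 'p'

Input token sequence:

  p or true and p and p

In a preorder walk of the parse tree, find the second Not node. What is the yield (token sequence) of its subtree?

[Or [Or [And [Not p]]] or [And [And [And [Not true]] and [Not p]] and [Not p]]]

true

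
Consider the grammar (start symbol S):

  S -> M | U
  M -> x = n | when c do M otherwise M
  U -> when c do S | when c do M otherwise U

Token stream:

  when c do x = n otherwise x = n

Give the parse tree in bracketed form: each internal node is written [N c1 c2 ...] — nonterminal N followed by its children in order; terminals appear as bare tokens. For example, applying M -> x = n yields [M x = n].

S
M
when c do M otherwise M
when c do x = n otherwise M
when c do x = n otherwise x = n

[S [M when c do [M x = n] otherwise [M x = n]]]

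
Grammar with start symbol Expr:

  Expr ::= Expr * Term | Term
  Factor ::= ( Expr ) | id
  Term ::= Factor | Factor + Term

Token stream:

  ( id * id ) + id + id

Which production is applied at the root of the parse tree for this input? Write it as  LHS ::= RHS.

Expr ::= Term

[Expr [Term [Factor ( [Expr [Expr [Term [Factor id]]] * [Term [Factor id]]] )] + [Term [Factor id] + [Term [Factor id]]]]]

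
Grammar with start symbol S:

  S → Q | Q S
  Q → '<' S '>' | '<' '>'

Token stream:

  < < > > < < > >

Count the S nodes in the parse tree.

4

[S [Q < [S [Q < >]] >] [S [Q < [S [Q < >]] >]]]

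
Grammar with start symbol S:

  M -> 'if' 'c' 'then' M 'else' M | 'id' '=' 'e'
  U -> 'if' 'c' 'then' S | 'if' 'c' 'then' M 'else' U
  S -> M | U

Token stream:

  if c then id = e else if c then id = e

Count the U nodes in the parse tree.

[S [U if c then [M id = e] else [U if c then [S [M id = e]]]]]

2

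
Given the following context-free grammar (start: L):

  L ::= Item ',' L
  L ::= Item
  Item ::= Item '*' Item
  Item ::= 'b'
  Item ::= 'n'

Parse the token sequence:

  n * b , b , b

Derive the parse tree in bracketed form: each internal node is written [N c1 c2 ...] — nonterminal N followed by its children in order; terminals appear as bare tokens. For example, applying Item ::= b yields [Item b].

L
Item , L
Item * Item , L
n * Item , L
n * b , L
n * b , Item , L
n * b , b , L
n * b , b , Item
n * b , b , b

[L [Item [Item n] * [Item b]] , [L [Item b] , [L [Item b]]]]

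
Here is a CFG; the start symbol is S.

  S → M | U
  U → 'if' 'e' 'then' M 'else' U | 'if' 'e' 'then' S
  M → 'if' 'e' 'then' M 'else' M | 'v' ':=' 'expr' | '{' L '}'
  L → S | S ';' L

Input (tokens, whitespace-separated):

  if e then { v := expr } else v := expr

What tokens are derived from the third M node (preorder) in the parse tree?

v := expr

[S [M if e then [M { [L [S [M v := expr]]] }] else [M v := expr]]]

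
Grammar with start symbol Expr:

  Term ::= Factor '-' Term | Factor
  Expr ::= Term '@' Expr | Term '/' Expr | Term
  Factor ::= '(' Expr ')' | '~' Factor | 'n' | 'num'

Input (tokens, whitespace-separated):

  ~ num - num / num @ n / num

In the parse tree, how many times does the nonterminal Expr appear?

[Expr [Term [Factor ~ [Factor num]] - [Term [Factor num]]] / [Expr [Term [Factor num]] @ [Expr [Term [Factor n]] / [Expr [Term [Factor num]]]]]]

4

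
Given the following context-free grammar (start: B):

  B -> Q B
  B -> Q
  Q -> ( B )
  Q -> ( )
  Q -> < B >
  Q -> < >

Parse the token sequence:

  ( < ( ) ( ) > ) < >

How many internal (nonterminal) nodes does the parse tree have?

10

[B [Q ( [B [Q < [B [Q ( )] [B [Q ( )]]] >]] )] [B [Q < >]]]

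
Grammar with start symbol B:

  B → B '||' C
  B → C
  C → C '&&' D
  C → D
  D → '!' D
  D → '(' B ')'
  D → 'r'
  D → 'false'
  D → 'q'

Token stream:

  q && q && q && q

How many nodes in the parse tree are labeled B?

1

[B [C [C [C [C [D q]] && [D q]] && [D q]] && [D q]]]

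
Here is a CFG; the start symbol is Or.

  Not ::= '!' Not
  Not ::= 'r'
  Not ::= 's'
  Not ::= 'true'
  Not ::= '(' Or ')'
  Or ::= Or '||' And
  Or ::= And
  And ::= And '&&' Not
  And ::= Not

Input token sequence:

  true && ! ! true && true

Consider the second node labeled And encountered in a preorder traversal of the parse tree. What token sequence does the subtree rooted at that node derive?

[Or [And [And [And [Not true]] && [Not ! [Not ! [Not true]]]] && [Not true]]]

true && ! ! true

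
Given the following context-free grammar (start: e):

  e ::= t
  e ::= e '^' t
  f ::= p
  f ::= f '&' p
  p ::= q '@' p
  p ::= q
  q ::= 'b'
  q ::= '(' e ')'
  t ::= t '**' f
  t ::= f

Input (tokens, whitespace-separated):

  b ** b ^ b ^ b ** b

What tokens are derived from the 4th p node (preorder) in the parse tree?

[e [e [e [t [t [f [p [q b]]]] ** [f [p [q b]]]]] ^ [t [f [p [q b]]]]] ^ [t [t [f [p [q b]]]] ** [f [p [q b]]]]]

b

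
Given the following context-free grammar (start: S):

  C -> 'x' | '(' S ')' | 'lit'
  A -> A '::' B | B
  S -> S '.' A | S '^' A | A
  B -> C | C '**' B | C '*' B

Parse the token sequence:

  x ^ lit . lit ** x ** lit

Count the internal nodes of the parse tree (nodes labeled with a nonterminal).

16

[S [S [S [A [B [C x]]]] ^ [A [B [C lit]]]] . [A [B [C lit] ** [B [C x] ** [B [C lit]]]]]]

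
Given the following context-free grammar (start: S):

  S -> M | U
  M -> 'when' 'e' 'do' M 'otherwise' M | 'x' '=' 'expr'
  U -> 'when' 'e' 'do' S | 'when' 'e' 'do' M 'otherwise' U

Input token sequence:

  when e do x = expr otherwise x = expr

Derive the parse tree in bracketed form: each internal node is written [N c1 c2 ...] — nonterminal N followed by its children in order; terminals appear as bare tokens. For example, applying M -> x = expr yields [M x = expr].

S
M
when e do M otherwise M
when e do x = expr otherwise M
when e do x = expr otherwise x = expr

[S [M when e do [M x = expr] otherwise [M x = expr]]]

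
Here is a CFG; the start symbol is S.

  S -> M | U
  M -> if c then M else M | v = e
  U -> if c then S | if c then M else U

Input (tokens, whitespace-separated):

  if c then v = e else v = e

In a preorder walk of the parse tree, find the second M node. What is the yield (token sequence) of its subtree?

v = e

[S [M if c then [M v = e] else [M v = e]]]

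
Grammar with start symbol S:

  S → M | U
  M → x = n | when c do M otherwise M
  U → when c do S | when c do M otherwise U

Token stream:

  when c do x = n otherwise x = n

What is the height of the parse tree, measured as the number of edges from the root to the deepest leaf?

3

[S [M when c do [M x = n] otherwise [M x = n]]]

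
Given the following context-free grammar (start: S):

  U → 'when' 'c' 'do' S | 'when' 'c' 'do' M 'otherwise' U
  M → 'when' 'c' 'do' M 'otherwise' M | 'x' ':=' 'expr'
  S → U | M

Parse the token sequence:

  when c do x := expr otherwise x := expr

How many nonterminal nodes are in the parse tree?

4

[S [M when c do [M x := expr] otherwise [M x := expr]]]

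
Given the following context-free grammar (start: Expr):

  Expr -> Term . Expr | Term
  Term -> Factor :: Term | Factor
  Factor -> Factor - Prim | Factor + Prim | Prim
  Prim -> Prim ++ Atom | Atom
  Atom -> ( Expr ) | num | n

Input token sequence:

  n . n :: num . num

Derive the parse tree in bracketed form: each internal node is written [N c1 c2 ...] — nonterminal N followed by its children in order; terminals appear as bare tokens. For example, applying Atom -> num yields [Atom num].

Expr
Term . Expr
Factor . Expr
Prim . Expr
Atom . Expr
n . Expr
n . Term . Expr
n . Factor :: Term . Expr
n . Prim :: Term . Expr
n . Atom :: Term . Expr
n . n :: Term . Expr
n . n :: Factor . Expr
n . n :: Prim . Expr
n . n :: Atom . Expr
n . n :: num . Expr
n . n :: num . Term
n . n :: num . Factor
n . n :: num . Prim
n . n :: num . Atom
n . n :: num . num

[Expr [Term [Factor [Prim [Atom n]]]] . [Expr [Term [Factor [Prim [Atom n]]] :: [Term [Factor [Prim [Atom num]]]]] . [Expr [Term [Factor [Prim [Atom num]]]]]]]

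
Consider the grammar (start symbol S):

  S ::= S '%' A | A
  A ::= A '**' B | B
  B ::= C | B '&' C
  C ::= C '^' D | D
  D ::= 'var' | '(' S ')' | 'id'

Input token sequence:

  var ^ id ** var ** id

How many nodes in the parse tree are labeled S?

1

[S [A [A [A [B [C [C [D var]] ^ [D id]]]] ** [B [C [D var]]]] ** [B [C [D id]]]]]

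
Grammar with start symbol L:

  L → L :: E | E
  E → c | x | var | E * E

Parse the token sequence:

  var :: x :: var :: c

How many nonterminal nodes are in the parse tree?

[L [L [L [L [E var]] :: [E x]] :: [E var]] :: [E c]]

8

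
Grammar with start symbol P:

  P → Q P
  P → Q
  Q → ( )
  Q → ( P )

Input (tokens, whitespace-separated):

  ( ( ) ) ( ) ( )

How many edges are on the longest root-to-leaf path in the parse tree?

4

[P [Q ( [P [Q ( )]] )] [P [Q ( )] [P [Q ( )]]]]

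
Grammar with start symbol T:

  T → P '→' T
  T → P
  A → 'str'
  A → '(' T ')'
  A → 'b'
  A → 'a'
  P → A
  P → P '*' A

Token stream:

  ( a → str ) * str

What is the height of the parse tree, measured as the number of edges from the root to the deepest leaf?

[T [P [P [A ( [T [P [A a]] → [T [P [A str]]]] )]] * [A str]]]

8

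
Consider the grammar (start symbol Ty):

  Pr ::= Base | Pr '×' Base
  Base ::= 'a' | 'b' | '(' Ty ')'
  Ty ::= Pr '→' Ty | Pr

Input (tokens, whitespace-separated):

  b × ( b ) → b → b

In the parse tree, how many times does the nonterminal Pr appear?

5

[Ty [Pr [Pr [Base b]] × [Base ( [Ty [Pr [Base b]]] )]] → [Ty [Pr [Base b]] → [Ty [Pr [Base b]]]]]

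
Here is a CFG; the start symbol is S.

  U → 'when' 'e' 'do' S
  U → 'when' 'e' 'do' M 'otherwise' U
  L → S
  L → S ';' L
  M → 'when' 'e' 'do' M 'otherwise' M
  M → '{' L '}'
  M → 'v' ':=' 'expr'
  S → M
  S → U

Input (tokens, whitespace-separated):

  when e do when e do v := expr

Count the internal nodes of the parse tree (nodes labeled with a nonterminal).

6

[S [U when e do [S [U when e do [S [M v := expr]]]]]]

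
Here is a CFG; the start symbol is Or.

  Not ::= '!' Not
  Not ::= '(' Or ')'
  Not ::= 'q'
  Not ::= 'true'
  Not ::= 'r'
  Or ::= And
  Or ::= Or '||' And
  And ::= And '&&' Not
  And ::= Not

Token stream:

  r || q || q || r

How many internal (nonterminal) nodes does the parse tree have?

12

[Or [Or [Or [Or [And [Not r]]] || [And [Not q]]] || [And [Not q]]] || [And [Not r]]]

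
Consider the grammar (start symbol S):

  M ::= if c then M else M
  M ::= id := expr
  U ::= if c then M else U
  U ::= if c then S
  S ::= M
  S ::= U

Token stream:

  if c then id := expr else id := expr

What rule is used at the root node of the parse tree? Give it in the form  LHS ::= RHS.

[S [M if c then [M id := expr] else [M id := expr]]]

S ::= M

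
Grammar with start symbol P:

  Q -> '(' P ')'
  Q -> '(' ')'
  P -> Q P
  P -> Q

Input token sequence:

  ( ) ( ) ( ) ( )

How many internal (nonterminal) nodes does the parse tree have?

8

[P [Q ( )] [P [Q ( )] [P [Q ( )] [P [Q ( )]]]]]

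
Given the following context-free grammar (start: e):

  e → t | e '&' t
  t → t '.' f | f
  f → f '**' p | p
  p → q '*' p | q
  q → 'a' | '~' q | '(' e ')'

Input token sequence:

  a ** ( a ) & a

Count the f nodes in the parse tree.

4

[e [e [t [f [f [p [q a]]] ** [p [q ( [e [t [f [p [q a]]]]] )]]]]] & [t [f [p [q a]]]]]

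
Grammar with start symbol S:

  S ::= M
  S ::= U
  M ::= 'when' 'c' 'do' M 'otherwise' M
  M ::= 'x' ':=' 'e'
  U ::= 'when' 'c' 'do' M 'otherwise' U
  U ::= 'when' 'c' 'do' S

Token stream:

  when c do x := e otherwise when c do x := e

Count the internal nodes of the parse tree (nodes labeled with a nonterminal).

6

[S [U when c do [M x := e] otherwise [U when c do [S [M x := e]]]]]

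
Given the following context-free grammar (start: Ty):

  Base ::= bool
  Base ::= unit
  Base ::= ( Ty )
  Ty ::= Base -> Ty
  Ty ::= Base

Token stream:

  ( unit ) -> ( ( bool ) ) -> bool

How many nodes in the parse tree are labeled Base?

6

[Ty [Base ( [Ty [Base unit]] )] -> [Ty [Base ( [Ty [Base ( [Ty [Base bool]] )]] )] -> [Ty [Base bool]]]]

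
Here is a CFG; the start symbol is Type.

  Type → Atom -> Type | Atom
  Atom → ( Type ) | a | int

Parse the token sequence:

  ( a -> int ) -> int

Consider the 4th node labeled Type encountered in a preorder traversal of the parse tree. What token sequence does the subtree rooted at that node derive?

[Type [Atom ( [Type [Atom a] -> [Type [Atom int]]] )] -> [Type [Atom int]]]

int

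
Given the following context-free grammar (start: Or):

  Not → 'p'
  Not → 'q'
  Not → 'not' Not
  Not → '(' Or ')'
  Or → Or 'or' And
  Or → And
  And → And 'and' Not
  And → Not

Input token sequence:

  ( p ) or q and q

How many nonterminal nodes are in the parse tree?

[Or [Or [And [Not ( [Or [And [Not p]]] )]]] or [And [And [Not q]] and [Not q]]]

11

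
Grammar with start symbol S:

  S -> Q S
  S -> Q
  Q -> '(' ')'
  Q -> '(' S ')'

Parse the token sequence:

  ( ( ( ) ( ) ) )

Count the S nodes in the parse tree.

[S [Q ( [S [Q ( [S [Q ( )] [S [Q ( )]]] )]] )]]

4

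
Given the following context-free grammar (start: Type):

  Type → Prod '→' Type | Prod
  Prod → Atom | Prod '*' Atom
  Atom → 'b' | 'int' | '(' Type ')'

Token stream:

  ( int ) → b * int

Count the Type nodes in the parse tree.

3

[Type [Prod [Atom ( [Type [Prod [Atom int]]] )]] → [Type [Prod [Prod [Atom b]] * [Atom int]]]]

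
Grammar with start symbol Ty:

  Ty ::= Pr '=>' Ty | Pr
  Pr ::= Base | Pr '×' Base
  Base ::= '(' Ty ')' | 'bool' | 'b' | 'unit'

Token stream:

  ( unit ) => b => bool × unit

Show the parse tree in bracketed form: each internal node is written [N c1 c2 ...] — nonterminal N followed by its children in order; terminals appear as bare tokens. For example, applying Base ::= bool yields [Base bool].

Ty
Pr => Ty
Base => Ty
( Ty ) => Ty
( Pr ) => Ty
( Base ) => Ty
( unit ) => Ty
( unit ) => Pr => Ty
( unit ) => Base => Ty
( unit ) => b => Ty
( unit ) => b => Pr
( unit ) => b => Pr × Base
( unit ) => b => Base × Base
( unit ) => b => bool × Base
( unit ) => b => bool × unit

[Ty [Pr [Base ( [Ty [Pr [Base unit]]] )]] => [Ty [Pr [Base b]] => [Ty [Pr [Pr [Base bool]] × [Base unit]]]]]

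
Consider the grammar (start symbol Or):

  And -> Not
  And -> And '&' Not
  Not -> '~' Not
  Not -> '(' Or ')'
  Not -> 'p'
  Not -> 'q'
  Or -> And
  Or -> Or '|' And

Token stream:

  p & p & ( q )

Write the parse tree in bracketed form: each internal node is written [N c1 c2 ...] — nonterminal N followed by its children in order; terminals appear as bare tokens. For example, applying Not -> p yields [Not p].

[Or [And [And [And [Not p]] & [Not p]] & [Not ( [Or [And [Not q]]] )]]]

Or
And
And & Not
And & Not & Not
Not & Not & Not
p & Not & Not
p & p & Not
p & p & ( Or )
p & p & ( And )
p & p & ( Not )
p & p & ( q )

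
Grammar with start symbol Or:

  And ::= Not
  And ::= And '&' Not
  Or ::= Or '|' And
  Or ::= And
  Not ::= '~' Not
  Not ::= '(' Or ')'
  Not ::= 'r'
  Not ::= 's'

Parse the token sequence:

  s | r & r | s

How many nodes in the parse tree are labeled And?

4

[Or [Or [Or [And [Not s]]] | [And [And [Not r]] & [Not r]]] | [And [Not s]]]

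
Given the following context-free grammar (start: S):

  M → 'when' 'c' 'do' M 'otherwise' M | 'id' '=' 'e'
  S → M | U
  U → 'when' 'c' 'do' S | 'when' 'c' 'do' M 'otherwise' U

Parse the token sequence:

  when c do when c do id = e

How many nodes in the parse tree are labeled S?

[S [U when c do [S [U when c do [S [M id = e]]]]]]

3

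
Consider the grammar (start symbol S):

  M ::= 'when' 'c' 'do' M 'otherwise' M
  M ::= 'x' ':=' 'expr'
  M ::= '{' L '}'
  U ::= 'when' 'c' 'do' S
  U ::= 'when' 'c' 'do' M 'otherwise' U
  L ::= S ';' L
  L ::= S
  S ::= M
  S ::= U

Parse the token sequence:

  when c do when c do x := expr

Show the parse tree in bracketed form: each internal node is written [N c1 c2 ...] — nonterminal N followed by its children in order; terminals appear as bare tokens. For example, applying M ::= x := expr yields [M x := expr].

S
U
when c do S
when c do U
when c do when c do S
when c do when c do M
when c do when c do x := expr

[S [U when c do [S [U when c do [S [M x := expr]]]]]]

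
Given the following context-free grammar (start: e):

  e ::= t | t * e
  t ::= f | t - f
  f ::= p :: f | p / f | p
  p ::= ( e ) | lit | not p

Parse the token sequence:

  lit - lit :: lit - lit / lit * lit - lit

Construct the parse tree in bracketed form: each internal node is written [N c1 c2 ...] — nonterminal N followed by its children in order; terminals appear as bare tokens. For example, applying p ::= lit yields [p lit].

[e [t [t [t [f [p lit]]] - [f [p lit] :: [f [p lit]]]] - [f [p lit] / [f [p lit]]]] * [e [t [t [f [p lit]]] - [f [p lit]]]]]

e
t * e
t - f * e
t - f - f * e
f - f - f * e
p - f - f * e
lit - f - f * e
lit - p :: f - f * e
lit - lit :: f - f * e
lit - lit :: p - f * e
lit - lit :: lit - f * e
lit - lit :: lit - p / f * e
lit - lit :: lit - lit / f * e
lit - lit :: lit - lit / p * e
lit - lit :: lit - lit / lit * e
lit - lit :: lit - lit / lit * t
lit - lit :: lit - lit / lit * t - f
lit - lit :: lit - lit / lit * f - f
lit - lit :: lit - lit / lit * p - f
lit - lit :: lit - lit / lit * lit - f
lit - lit :: lit - lit / lit * lit - p
lit - lit :: lit - lit / lit * lit - lit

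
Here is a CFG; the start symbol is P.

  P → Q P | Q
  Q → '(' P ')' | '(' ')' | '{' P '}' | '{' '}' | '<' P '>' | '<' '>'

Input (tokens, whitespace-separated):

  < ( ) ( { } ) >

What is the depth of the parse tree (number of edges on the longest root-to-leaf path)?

7

[P [Q < [P [Q ( )] [P [Q ( [P [Q { }]] )]]] >]]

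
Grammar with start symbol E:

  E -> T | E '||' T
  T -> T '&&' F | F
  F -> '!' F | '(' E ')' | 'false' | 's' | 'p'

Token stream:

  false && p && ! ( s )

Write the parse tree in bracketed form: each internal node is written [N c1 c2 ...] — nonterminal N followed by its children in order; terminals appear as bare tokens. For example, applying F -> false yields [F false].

E
T
T && F
T && F && F
F && F && F
false && F && F
false && p && F
false && p && ! F
false && p && ! ( E )
false && p && ! ( T )
false && p && ! ( F )
false && p && ! ( s )

[E [T [T [T [F false]] && [F p]] && [F ! [F ( [E [T [F s]]] )]]]]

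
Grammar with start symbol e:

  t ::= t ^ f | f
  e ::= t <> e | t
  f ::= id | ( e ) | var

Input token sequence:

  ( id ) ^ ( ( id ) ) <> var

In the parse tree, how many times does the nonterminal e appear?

[e [t [t [f ( [e [t [f id]]] )]] ^ [f ( [e [t [f ( [e [t [f id]]] )]]] )]] <> [e [t [f var]]]]

5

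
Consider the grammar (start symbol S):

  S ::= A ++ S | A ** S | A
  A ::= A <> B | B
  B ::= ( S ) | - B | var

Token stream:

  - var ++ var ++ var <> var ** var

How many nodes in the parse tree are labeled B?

6

[S [A [B - [B var]]] ++ [S [A [B var]] ++ [S [A [A [B var]] <> [B var]] ** [S [A [B var]]]]]]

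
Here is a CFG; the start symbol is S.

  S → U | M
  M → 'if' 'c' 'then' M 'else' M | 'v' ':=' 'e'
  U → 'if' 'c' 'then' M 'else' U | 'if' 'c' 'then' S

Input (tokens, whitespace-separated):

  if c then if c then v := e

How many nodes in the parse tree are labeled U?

[S [U if c then [S [U if c then [S [M v := e]]]]]]

2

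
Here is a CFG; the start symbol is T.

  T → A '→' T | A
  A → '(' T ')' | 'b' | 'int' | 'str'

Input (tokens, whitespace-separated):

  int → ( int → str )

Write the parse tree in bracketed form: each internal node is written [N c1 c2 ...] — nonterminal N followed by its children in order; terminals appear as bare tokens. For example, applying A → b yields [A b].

[T [A int] → [T [A ( [T [A int] → [T [A str]]] )]]]

T
A → T
int → T
int → A
int → ( T )
int → ( A → T )
int → ( int → T )
int → ( int → A )
int → ( int → str )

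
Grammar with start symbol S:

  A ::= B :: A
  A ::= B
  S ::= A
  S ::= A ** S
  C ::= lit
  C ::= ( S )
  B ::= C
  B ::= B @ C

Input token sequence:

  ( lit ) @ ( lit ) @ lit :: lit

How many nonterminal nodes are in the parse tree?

[S [A [B [B [B [C ( [S [A [B [C lit]]]] )]] @ [C ( [S [A [B [C lit]]]] )]] @ [C lit]] :: [A [B [C lit]]]]]

19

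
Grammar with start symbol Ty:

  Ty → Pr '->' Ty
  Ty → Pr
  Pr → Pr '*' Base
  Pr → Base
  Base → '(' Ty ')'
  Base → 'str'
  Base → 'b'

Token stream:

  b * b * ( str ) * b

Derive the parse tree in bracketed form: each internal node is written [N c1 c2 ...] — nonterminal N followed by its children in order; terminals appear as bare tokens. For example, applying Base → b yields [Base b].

Ty
Pr
Pr * Base
Pr * Base * Base
Pr * Base * Base * Base
Base * Base * Base * Base
b * Base * Base * Base
b * b * Base * Base
b * b * ( Ty ) * Base
b * b * ( Pr ) * Base
b * b * ( Base ) * Base
b * b * ( str ) * Base
b * b * ( str ) * b

[Ty [Pr [Pr [Pr [Pr [Base b]] * [Base b]] * [Base ( [Ty [Pr [Base str]]] )]] * [Base b]]]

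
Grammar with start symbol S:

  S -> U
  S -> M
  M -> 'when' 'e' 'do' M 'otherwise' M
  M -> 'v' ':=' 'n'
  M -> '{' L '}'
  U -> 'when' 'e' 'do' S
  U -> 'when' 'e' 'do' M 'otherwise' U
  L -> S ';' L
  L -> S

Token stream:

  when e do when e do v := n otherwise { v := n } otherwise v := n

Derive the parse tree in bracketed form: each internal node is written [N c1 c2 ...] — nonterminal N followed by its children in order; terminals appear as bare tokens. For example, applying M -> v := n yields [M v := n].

[S [M when e do [M when e do [M v := n] otherwise [M { [L [S [M v := n]]] }]] otherwise [M v := n]]]

S
M
when e do M otherwise M
when e do when e do M otherwise M otherwise M
when e do when e do v := n otherwise M otherwise M
when e do when e do v := n otherwise { L } otherwise M
when e do when e do v := n otherwise { S } otherwise M
when e do when e do v := n otherwise { M } otherwise M
when e do when e do v := n otherwise { v := n } otherwise M
when e do when e do v := n otherwise { v := n } otherwise v := n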